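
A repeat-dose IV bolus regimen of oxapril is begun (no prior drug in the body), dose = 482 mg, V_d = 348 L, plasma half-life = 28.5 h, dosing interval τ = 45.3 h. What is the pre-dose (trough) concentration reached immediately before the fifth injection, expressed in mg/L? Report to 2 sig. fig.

C₀ per dose = Dose / Vd = 482 / 348 = 1.385 mg/L
k = ln2 / t½ = 0.693147 / 28.5 = 0.02432 h⁻¹
Fraction remaining after one interval: r = e^(−kτ) = e^(−0.02432 × 45.3) = 0.3323
Before dose 5, 4 doses have been given (aged 1τ, 2τ, 3τ, 4τ).
C_trough = C₀ × (r + r² + … + r^4) = C₀ × r(1−r^4)/(1−r)
        = 1.385 × 0.3323 × (1 − 0.01219) / (1 − 0.3323) = 0.6809 mg/L

0.68 mg/L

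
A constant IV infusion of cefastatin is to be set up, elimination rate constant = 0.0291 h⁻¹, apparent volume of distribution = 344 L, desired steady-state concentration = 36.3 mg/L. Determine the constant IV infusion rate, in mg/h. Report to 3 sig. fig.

CL = k × Vd = 0.02910 × 344 = 10.01 L/h
At steady state, infusion rate R₀ = Css × CL = 36.3 × 10.01 = 363.4 mg/h

363 mg/h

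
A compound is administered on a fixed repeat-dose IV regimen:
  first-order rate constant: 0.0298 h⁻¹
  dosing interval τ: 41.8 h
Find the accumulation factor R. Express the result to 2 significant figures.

e^(−kτ) = e^(−0.02980 × 41.8) = 0.2878
Accumulation ratio R = 1 / (1 − e^(−kτ)) = 1 / (1 − 0.2878) = 1.404

1.4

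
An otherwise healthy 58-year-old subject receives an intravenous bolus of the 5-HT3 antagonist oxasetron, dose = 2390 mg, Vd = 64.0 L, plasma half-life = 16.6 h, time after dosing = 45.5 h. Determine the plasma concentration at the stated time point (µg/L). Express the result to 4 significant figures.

5586 µg/L

C₀ = Dose / Vd = 2390 / 64.0 = 37.34 mg/L
k = ln2 / t½ = 0.693147 / 16.6 = 0.04176 h⁻¹
C = C₀ · e^(−k·t) = 37.34 × e^(−0.04176 × 45.5)
  = 37.34 × 0.1496 = 5.586 mg/L
Convert: 5.586 mg/L × 1000 = 5586 µg/L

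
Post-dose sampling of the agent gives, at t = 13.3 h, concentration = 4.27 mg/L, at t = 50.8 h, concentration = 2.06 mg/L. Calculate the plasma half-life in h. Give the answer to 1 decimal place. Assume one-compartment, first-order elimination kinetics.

35.7 h

k = ln(C₁/C₂) / (t₂ − t₁) = ln(4.27/2.06) / (50.8 − 13.3)
  = 0.7289 / 37.50 = 0.01944 h⁻¹
t½ = ln2 / k = 0.693147 / 0.01944 = 35.66 h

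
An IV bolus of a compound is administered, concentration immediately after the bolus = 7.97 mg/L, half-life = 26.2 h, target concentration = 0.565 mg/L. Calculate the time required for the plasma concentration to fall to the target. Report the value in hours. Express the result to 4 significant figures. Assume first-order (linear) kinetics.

100.0 h

k = ln2 / t½ = 0.693147 / 26.2 = 0.02646 h⁻¹
t = ln(C₀ / C) / k = ln(7.970 / 0.565) / 0.02646
  = ln(14.11) / 0.02646 = 2.647 / 0.02646 = 100.0 h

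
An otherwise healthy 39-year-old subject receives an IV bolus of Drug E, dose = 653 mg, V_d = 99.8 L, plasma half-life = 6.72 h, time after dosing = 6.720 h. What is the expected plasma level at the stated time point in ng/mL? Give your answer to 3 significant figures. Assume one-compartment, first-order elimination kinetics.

3270 ng/mL

C₀ = Dose / Vd = 653.0 / 99.8 = 6.543 mg/L
k = ln2 / t½ = 0.693147 / 6.72 = 0.1031 h⁻¹
t / t½ = 6.720 / 6.72 = 1 half-lives
C = C₀ × (1/2)^1 = 6.543 × 0.5000 = 3.272 mg/L
Convert: 3.272 mg/L × 1000 = 3272 ng/mL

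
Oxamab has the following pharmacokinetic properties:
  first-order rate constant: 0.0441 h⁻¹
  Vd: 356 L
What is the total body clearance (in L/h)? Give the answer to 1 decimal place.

15.7 L/h

CL = k × Vd = 0.0441 × 356 = 15.70 L/h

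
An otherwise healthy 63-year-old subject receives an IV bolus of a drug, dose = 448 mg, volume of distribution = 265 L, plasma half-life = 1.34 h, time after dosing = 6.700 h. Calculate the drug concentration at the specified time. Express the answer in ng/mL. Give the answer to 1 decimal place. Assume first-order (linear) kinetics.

C₀ = Dose / Vd = 448.0 / 265 = 1.691 mg/L
k = ln2 / t½ = 0.693147 / 1.34 = 0.5173 h⁻¹
t / t½ = 6.700 / 1.34 = 5 half-lives
C = C₀ × (1/2)^5 = 1.691 × 0.03125 = 0.05284 mg/L
Convert: 0.05284 mg/L × 1000 = 52.84 ng/mL

52.8 ng/mL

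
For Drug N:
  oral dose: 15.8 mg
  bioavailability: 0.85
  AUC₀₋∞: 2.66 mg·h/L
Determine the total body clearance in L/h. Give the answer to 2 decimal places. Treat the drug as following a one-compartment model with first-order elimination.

CL = F·Dose / AUC = 0.85 × 15.8 / 2.66 = 5.049 L/h

5.05 L/h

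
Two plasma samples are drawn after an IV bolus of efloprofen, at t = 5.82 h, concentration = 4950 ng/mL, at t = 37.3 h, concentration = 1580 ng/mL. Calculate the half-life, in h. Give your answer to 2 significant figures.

k = ln(C₁/C₂) / (t₂ − t₁) = ln(4950/1580) / (37.3 − 5.82)
  = 1.142 / 31.48 = 0.03628 h⁻¹
t½ = ln2 / k = 0.693147 / 0.03628 = 19.11 h

19 h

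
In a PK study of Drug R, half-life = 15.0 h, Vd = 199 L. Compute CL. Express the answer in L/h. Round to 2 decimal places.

k = ln2 / t½ = 0.693147 / 15.0 = 0.04621 h⁻¹
CL = k × Vd = 0.04621 × 199 = 9.196 L/h

9.20 L/h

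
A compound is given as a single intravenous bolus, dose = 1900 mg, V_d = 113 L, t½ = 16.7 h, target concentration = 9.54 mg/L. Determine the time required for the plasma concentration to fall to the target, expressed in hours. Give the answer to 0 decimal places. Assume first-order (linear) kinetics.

14 h

C₀ = Dose / Vd = 1900 / 113 = 16.81 mg/L
k = ln2 / t½ = 0.693147 / 16.7 = 0.04151 h⁻¹
t = ln(C₀ / C) / k = ln(16.81 / 9.54) / 0.04151
  = ln(1.762) / 0.04151 = 0.5664 / 0.04151 = 13.64 h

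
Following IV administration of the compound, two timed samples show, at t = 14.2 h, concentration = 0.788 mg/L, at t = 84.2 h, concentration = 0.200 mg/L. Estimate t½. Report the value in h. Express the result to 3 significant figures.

35.4 h

k = ln(C₁/C₂) / (t₂ − t₁) = ln(0.788/0.200) / (84.2 − 14.2)
  = 1.371 / 70.00 = 0.01959 h⁻¹
t½ = ln2 / k = 0.693147 / 0.01959 = 35.38 h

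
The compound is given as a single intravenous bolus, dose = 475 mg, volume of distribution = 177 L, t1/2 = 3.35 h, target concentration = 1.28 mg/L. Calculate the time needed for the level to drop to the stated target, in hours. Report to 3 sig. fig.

3.58 h

C₀ = Dose / Vd = 475.0 / 177 = 2.684 mg/L
k = ln2 / t½ = 0.693147 / 3.35 = 0.2069 h⁻¹
t = ln(C₀ / C) / k = ln(2.684 / 1.28) / 0.2069
  = ln(2.097) / 0.2069 = 0.7405 / 0.2069 = 3.579 h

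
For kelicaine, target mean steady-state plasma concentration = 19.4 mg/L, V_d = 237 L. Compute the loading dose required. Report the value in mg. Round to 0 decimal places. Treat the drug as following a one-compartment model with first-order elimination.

LD = Css × Vd = 19.4 × 237 = 4598 mg

4598 mg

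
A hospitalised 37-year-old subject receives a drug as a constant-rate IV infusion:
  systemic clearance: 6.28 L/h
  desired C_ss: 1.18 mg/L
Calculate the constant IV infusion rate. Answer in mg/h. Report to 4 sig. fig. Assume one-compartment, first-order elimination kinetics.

At steady state, infusion rate R₀ = Css × CL = 1.18 × 6.280 = 7.410 mg/h

7.410 mg/h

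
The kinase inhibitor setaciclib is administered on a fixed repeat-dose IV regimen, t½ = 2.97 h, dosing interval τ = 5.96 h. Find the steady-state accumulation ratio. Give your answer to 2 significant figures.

1.3

k = ln2 / t½ = 0.693147 / 2.97 = 0.2334 h⁻¹
e^(−kτ) = e^(−0.2334 × 5.96) = 0.2488
Accumulation ratio R = 1 / (1 − e^(−kτ)) = 1 / (1 − 0.2488) = 1.331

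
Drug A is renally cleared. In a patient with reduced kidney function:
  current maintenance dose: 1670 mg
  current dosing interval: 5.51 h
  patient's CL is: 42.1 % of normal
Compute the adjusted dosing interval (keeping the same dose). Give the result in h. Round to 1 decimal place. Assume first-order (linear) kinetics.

To keep the same average steady-state level, dosing rate must scale with clearance.
CL ratio = 42.1 / 100 = 0.4210
New interval (same dose) = 5.51 / 0.4210 = 13.09 h

13.1 h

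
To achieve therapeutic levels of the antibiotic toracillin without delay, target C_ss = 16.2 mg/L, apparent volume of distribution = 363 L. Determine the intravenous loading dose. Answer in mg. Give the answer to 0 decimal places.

5881 mg

LD = Css × Vd = 16.2 × 363 = 5881 mg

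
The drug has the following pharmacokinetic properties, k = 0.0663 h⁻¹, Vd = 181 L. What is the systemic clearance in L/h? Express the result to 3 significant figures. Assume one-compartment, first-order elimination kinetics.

12.0 L/h

CL = k × Vd = 0.0663 × 181 = 12.00 L/h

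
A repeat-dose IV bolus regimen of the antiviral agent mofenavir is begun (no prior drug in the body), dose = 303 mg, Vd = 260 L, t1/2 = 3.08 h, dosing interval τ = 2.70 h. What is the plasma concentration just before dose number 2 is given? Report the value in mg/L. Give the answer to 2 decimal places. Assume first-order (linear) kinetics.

0.63 mg/L

C₀ per dose = Dose / Vd = 303 / 260 = 1.165 mg/L
k = ln2 / t½ = 0.693147 / 3.08 = 0.2250 h⁻¹
Fraction remaining after one interval: r = e^(−kτ) = e^(−0.2250 × 2.70) = 0.5447
Before dose 2, 1 dose has been given (aged 1τ).
C_trough = C₀ × r = 1.165 × 0.5447 = 0.6346 mg/L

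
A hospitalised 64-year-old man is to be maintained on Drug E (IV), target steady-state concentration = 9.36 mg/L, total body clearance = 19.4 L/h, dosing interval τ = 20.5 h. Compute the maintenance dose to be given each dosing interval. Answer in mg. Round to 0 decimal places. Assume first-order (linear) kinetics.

At steady state, Dose/τ = Css × CL.
Dose = Css × CL × τ = 9.36 × 19.40 × 20.5 = 3722 mg

3722 mg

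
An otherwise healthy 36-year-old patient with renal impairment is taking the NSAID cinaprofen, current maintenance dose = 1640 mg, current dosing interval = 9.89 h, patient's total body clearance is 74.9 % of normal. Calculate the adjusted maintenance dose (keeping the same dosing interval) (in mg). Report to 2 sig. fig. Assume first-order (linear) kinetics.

To keep the same average steady-state level, dosing rate must scale with clearance.
CL ratio = 74.9 / 100 = 0.7490
New dose (same interval) = 1640 × 0.7490 = 1228 mg

1200 mg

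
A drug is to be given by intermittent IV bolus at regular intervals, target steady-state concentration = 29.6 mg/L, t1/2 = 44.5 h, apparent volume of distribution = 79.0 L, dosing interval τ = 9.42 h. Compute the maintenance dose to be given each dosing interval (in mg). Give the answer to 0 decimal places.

343 mg

k = ln2 / t½ = 0.693147 / 44.5 = 0.01558 h⁻¹
CL = k × Vd = 0.01558 × 79.0 = 1.231 L/h
At steady state, Dose/τ = Css × CL.
Dose = Css × CL × τ = 29.6 × 1.231 × 9.42 = 343.2 mg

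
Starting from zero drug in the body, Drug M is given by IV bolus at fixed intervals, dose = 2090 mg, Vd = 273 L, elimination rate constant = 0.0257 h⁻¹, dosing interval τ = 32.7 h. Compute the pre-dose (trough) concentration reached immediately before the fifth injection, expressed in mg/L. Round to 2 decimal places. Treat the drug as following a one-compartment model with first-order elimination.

C₀ per dose = Dose / Vd = 2090 / 273 = 7.656 mg/L
Fraction remaining after one interval: r = e^(−kτ) = e^(−0.02570 × 32.7) = 0.4315
Before dose 5, 4 doses have been given (aged 1τ, 2τ, 3τ, 4τ).
C_trough = C₀ × (r + r² + … + r^4) = C₀ × r(1−r^4)/(1−r)
        = 7.656 × 0.4315 × (1 − 0.03467) / (1 − 0.4315) = 5.610 mg/L

5.61 mg/L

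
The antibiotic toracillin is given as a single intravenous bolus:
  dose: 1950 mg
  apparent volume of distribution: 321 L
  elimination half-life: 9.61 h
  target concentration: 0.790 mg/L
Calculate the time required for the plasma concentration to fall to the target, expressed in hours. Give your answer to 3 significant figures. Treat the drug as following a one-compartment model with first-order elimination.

28.3 h

C₀ = Dose / Vd = 1950 / 321 = 6.075 mg/L
k = ln2 / t½ = 0.693147 / 9.61 = 0.07213 h⁻¹
t = ln(C₀ / C) / k = ln(6.075 / 0.790) / 0.07213
  = ln(7.690) / 0.07213 = 2.040 / 0.07213 = 28.28 h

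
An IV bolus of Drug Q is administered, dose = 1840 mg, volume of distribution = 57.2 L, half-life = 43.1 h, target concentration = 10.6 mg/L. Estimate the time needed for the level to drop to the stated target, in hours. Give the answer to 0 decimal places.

C₀ = Dose / Vd = 1840 / 57.2 = 32.17 mg/L
k = ln2 / t½ = 0.693147 / 43.1 = 0.01608 h⁻¹
t = ln(C₀ / C) / k = ln(32.17 / 10.6) / 0.01608
  = ln(3.035) / 0.01608 = 1.110 / 0.01608 = 69.03 h

69 h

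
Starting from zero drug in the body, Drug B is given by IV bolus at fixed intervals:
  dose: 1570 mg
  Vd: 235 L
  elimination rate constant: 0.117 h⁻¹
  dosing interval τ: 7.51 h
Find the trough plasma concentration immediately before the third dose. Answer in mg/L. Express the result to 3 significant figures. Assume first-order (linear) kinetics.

3.93 mg/L

C₀ per dose = Dose / Vd = 1570 / 235 = 6.681 mg/L
Fraction remaining after one interval: r = e^(−kτ) = e^(−0.1170 × 7.51) = 0.4153
Before dose 3, 2 doses have been given (aged 1τ, 2τ).
C_trough = C₀ × (r + r²) = 6.681 × (0.4153 + 0.1725) = 3.927 mg/L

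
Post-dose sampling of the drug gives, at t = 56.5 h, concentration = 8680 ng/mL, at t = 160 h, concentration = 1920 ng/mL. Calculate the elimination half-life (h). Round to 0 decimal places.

48 h

k = ln(C₁/C₂) / (t₂ − t₁) = ln(8680/1920) / (160 − 56.5)
  = 1.509 / 103.5 = 0.01458 h⁻¹
t½ = ln2 / k = 0.693147 / 0.01458 = 47.54 h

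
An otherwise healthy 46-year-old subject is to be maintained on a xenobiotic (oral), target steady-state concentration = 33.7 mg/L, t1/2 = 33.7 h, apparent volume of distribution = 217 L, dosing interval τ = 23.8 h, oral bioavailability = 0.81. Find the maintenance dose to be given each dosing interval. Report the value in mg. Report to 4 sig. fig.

k = ln2 / t½ = 0.693147 / 33.7 = 0.02057 h⁻¹
CL = k × Vd = 0.02057 × 217 = 4.464 L/h
At steady state, F × (Dose/τ) = Css × CL.
Dose = Css × CL × τ / F = 33.7 × 4.464 × 23.8 / 0.81 = 4420 mg

4420 mg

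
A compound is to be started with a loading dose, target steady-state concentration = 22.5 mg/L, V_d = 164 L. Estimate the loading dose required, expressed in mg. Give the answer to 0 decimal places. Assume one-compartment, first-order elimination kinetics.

LD = Css × Vd = 22.5 × 164 = 3690 mg

3690 mg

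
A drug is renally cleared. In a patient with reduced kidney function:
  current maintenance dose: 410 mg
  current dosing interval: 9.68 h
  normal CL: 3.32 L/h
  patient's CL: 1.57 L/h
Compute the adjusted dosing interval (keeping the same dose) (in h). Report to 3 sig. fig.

To keep the same average steady-state level, dosing rate must scale with clearance.
CL ratio = 1.57 / 3.32 = 0.4729
New interval (same dose) = 9.68 / 0.4729 = 20.47 h

20.5 h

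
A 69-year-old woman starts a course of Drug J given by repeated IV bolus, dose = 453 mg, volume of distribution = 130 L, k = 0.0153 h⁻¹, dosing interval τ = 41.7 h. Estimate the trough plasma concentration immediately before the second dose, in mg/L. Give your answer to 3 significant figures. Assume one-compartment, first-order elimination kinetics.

1.84 mg/L

C₀ per dose = Dose / Vd = 453 / 130 = 3.485 mg/L
Fraction remaining after one interval: r = e^(−kτ) = e^(−0.01530 × 41.7) = 0.5283
Before dose 2, 1 dose has been given (aged 1τ).
C_trough = C₀ × r = 3.485 × 0.5283 = 1.841 mg/L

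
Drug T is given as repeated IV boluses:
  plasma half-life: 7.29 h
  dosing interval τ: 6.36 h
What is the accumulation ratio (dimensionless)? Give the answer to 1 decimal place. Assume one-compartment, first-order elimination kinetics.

2.2

k = ln2 / t½ = 0.693147 / 7.29 = 0.09508 h⁻¹
e^(−kτ) = e^(−0.09508 × 6.36) = 0.5462
Accumulation ratio R = 1 / (1 − e^(−kτ)) = 1 / (1 − 0.5462) = 2.204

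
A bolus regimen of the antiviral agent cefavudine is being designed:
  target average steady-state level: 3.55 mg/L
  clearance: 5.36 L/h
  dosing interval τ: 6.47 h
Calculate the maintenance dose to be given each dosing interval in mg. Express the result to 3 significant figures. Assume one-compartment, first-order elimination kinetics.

123 mg

At steady state, Dose/τ = Css × CL.
Dose = Css × CL × τ = 3.55 × 5.360 × 6.47 = 123.1 mg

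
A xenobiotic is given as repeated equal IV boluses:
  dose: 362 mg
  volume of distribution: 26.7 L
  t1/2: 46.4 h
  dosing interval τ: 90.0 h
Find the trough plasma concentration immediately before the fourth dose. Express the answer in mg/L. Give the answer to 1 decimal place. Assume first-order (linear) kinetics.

C₀ per dose = Dose / Vd = 362 / 26.7 = 13.56 mg/L
k = ln2 / t½ = 0.693147 / 46.4 = 0.01494 h⁻¹
Fraction remaining after one interval: r = e^(−kτ) = e^(−0.01494 × 90.0) = 0.2606
Before dose 4, 3 doses have been given (aged 1τ, 2τ, 3τ).
C_trough = C₀ × (r + r² + … + r^3) = C₀ × r(1−r^3)/(1−r)
        = 13.56 × 0.2606 × (1 − 0.01770) / (1 − 0.2606) = 4.695 mg/L

4.7 mg/L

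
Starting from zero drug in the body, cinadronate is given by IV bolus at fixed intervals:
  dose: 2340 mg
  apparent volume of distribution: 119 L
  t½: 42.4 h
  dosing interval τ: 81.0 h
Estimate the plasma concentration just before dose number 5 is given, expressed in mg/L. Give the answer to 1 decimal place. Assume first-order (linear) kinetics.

C₀ per dose = Dose / Vd = 2340 / 119 = 19.66 mg/L
k = ln2 / t½ = 0.693147 / 42.4 = 0.01635 h⁻¹
Fraction remaining after one interval: r = e^(−kτ) = e^(−0.01635 × 81.0) = 0.2660
Before dose 5, 4 doses have been given (aged 1τ, 2τ, 3τ, 4τ).
C_trough = C₀ × (r + r² + … + r^4) = C₀ × r(1−r^4)/(1−r)
        = 19.66 × 0.2660 × (1 − 0.005006) / (1 − 0.2660) = 7.089 mg/L

7.1 mg/L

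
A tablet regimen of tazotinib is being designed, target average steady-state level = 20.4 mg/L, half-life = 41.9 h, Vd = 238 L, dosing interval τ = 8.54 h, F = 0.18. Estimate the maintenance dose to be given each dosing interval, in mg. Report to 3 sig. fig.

3810 mg

k = ln2 / t½ = 0.693147 / 41.9 = 0.01654 h⁻¹
CL = k × Vd = 0.01654 × 238 = 3.937 L/h
At steady state, F × (Dose/τ) = Css × CL.
Dose = Css × CL × τ / F = 20.4 × 3.937 × 8.54 / 0.18 = 3810 mg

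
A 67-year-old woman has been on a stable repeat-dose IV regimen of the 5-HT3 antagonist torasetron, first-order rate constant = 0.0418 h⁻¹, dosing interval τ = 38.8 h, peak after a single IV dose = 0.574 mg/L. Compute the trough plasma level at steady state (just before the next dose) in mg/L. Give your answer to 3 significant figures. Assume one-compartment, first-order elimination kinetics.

e^(−kτ) = e^(−0.04180 × 38.8) = 0.1975
Accumulation ratio R = 1 / (1 − e^(−kτ)) = 1 / (1 − 0.1975) = 1.246
Steady-state trough = C₀ × R × e^(−kτ) = 0.574 × 1.246 × 0.1975 = 0.1413 mg/L

0.141 mg/L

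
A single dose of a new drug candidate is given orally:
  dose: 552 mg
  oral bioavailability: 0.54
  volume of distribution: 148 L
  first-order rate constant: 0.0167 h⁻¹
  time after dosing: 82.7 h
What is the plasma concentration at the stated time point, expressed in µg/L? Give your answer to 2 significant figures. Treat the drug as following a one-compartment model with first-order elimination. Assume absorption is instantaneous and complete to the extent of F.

510 µg/L

Amount reaching circulation = F × Dose = 0.54 × 552.0 = 298.1 mg
C₀ = F·Dose / Vd = 298.1 / 148 = 2.014 mg/L
C = C₀ · e^(−k·t) = 2.014 × e^(−0.01670 × 82.7)
  = 2.014 × 0.2513 = 0.5061 mg/L
Convert: 0.5061 mg/L × 1000 = 506.1 µg/L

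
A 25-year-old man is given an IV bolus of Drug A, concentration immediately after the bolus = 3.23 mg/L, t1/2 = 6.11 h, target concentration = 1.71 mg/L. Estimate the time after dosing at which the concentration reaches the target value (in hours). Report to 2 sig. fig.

5.6 h

k = ln2 / t½ = 0.693147 / 6.11 = 0.1134 h⁻¹
t = ln(C₀ / C) / k = ln(3.230 / 1.71) / 0.1134
  = ln(1.889) / 0.1134 = 0.6360 / 0.1134 = 5.608 h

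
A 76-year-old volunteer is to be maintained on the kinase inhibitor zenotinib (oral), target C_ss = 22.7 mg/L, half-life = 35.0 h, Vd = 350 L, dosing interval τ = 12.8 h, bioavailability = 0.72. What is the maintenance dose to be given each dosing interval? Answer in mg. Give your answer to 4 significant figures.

k = ln2 / t½ = 0.693147 / 35.0 = 0.01980 h⁻¹
CL = k × Vd = 0.01980 × 350 = 6.930 L/h
At steady state, F × (Dose/τ) = Css × CL.
Dose = Css × CL × τ / F = 22.7 × 6.930 × 12.8 / 0.72 = 2797 mg

2797 mg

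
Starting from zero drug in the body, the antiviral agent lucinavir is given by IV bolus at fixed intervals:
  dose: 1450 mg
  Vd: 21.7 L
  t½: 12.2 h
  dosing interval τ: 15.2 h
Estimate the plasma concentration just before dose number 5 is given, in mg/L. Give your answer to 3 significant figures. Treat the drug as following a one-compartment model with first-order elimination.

47.2 mg/L

C₀ per dose = Dose / Vd = 1450 / 21.7 = 66.82 mg/L
k = ln2 / t½ = 0.693147 / 12.2 = 0.05682 h⁻¹
Fraction remaining after one interval: r = e^(−kτ) = e^(−0.05682 × 15.2) = 0.4216
Before dose 5, 4 doses have been given (aged 1τ, 2τ, 3τ, 4τ).
C_trough = C₀ × (r + r² + … + r^4) = C₀ × r(1−r^4)/(1−r)
        = 66.82 × 0.4216 × (1 − 0.03159) / (1 − 0.4216) = 47.17 mg/L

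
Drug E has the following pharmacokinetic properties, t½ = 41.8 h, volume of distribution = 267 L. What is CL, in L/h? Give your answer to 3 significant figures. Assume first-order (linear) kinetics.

4.43 L/h

k = ln2 / t½ = 0.693147 / 41.8 = 0.01658 h⁻¹
CL = k × Vd = 0.01658 × 267 = 4.427 L/h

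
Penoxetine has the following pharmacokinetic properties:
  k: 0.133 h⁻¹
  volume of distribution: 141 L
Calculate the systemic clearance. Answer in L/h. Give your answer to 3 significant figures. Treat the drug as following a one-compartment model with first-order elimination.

CL = k × Vd = 0.133 × 141 = 18.75 L/h

18.8 L/h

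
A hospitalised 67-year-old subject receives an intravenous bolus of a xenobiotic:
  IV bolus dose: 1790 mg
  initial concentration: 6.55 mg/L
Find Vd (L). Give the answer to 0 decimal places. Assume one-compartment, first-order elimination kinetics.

Vd = Dose / C₀ = 1790 / 6.55 = 273.3 L

273 L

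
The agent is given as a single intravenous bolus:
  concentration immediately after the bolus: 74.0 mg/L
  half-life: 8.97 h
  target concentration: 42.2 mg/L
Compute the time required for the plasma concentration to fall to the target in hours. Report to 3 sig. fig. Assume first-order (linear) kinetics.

7.27 h

k = ln2 / t½ = 0.693147 / 8.97 = 0.07727 h⁻¹
t = ln(C₀ / C) / k = ln(74.00 / 42.2) / 0.07727
  = ln(1.754) / 0.07727 = 0.5619 / 0.07727 = 7.272 h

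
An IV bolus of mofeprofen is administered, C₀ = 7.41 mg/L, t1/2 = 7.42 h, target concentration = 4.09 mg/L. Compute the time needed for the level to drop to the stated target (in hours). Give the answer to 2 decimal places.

6.36 h

k = ln2 / t½ = 0.693147 / 7.42 = 0.09342 h⁻¹
t = ln(C₀ / C) / k = ln(7.410 / 4.09) / 0.09342
  = ln(1.812) / 0.09342 = 0.5944 / 0.09342 = 6.363 h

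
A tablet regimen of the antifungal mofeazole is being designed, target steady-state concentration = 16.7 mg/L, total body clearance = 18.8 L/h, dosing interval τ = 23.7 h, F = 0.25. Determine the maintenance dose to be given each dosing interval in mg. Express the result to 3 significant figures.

At steady state, F × (Dose/τ) = Css × CL.
Dose = Css × CL × τ / F = 16.7 × 18.80 × 23.7 / 0.25 = 29760 mg

29800 mg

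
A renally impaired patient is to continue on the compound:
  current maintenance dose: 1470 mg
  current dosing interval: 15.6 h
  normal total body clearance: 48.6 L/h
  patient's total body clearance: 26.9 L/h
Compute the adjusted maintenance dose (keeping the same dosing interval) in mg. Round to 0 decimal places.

814 mg

To keep the same average steady-state level, dosing rate must scale with clearance.
CL ratio = 26.9 / 48.6 = 0.5535
New dose (same interval) = 1470 × 0.5535 = 813.6 mg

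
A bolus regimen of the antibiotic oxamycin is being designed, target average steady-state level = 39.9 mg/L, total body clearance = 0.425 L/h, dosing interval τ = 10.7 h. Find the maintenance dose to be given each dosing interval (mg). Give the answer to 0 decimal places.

At steady state, Dose/τ = Css × CL.
Dose = Css × CL × τ = 39.9 × 0.4250 × 10.7 = 181.4 mg

181 mg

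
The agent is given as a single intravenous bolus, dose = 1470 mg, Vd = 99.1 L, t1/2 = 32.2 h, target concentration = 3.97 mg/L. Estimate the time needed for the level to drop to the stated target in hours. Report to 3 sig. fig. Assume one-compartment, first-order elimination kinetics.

C₀ = Dose / Vd = 1470 / 99.1 = 14.83 mg/L
k = ln2 / t½ = 0.693147 / 32.2 = 0.02153 h⁻¹
t = ln(C₀ / C) / k = ln(14.83 / 3.97) / 0.02153
  = ln(3.736) / 0.02153 = 1.318 / 0.02153 = 61.22 h

61.2 h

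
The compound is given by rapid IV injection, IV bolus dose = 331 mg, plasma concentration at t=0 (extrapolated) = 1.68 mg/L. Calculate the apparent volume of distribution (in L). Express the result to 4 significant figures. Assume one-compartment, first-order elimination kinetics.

Vd = Dose / C₀ = 331.0 / 1.68 = 197.0 L

197.0 L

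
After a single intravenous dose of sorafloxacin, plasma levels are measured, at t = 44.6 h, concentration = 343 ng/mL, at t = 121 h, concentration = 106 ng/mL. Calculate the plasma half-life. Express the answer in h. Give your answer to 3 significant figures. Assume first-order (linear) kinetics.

k = ln(C₁/C₂) / (t₂ − t₁) = ln(343/106) / (121 − 44.6)
  = 1.174 / 76.40 = 0.01537 h⁻¹
t½ = ln2 / k = 0.693147 / 0.01537 = 45.10 h

45.1 h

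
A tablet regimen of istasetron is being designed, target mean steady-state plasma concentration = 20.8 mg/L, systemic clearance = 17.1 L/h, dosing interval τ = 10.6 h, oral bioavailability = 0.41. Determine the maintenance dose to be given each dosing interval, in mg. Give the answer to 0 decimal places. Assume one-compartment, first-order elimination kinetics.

At steady state, F × (Dose/τ) = Css × CL.
Dose = Css × CL × τ / F = 20.8 × 17.10 × 10.6 / 0.41 = 9196 mg

9196 mg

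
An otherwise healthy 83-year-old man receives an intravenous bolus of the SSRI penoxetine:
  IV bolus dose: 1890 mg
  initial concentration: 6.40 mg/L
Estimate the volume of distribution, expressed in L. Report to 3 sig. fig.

Vd = Dose / C₀ = 1890 / 6.40 = 295.3 L

295 L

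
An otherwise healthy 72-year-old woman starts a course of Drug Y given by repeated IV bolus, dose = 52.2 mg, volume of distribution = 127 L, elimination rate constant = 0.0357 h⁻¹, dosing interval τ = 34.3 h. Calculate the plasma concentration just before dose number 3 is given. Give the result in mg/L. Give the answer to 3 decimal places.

0.156 mg/L

C₀ per dose = Dose / Vd = 52.2 / 127 = 0.4110 mg/L
Fraction remaining after one interval: r = e^(−kτ) = e^(−0.03570 × 34.3) = 0.2939
Before dose 3, 2 doses have been given (aged 1τ, 2τ).
C_trough = C₀ × (r + r²) = 0.4110 × (0.2939 + 0.08638) = 0.1563 mg/L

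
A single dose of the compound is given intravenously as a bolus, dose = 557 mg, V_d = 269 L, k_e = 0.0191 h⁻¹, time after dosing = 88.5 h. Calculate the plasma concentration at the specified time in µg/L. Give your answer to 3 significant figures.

C₀ = Dose / Vd = 557.0 / 269 = 2.071 mg/L
C = C₀ · e^(−k·t) = 2.071 × e^(−0.01910 × 88.5)
  = 2.071 × 0.1845 = 0.3821 mg/L
Convert: 0.3821 mg/L × 1000 = 382.1 µg/L

382 µg/L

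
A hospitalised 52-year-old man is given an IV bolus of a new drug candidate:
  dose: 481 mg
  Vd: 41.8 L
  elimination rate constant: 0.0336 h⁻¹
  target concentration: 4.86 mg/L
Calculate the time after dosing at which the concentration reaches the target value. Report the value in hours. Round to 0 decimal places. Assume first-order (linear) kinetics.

C₀ = Dose / Vd = 481.0 / 41.8 = 11.51 mg/L
t = ln(C₀ / C) / k = ln(11.51 / 4.86) / 0.03360
  = ln(2.368) / 0.03360 = 0.8620 / 0.03360 = 25.65 h

26 h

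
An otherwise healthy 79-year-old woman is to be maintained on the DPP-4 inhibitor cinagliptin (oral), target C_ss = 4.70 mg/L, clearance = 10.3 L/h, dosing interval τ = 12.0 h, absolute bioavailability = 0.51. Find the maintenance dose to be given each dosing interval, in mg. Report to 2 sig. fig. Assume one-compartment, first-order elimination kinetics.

1100 mg

At steady state, F × (Dose/τ) = Css × CL.
Dose = Css × CL × τ / F = 4.70 × 10.30 × 12.0 / 0.51 = 1139 mg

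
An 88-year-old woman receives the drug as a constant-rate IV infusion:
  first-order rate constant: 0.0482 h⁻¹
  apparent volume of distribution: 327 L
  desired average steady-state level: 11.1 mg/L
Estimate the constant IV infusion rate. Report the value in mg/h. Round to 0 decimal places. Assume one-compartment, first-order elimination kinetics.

CL = k × Vd = 0.04820 × 327 = 15.76 L/h
At steady state, infusion rate R₀ = Css × CL = 11.1 × 15.76 = 174.9 mg/h

175 mg/h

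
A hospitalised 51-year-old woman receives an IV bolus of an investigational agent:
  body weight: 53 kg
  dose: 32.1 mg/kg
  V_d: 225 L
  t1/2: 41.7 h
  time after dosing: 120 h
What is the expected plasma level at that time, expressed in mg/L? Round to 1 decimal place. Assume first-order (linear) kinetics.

Total dose = 32.1 × 53 = 1701 mg
C₀ = Dose / Vd = 1701 / 225 = 7.560 mg/L
k = ln2 / t½ = 0.693147 / 41.7 = 0.01662 h⁻¹
C = C₀ · e^(−k·t) = 7.560 × e^(−0.01662 × 120)
  = 7.560 × 0.1361 = 1.029 mg/L

1.0 mg/L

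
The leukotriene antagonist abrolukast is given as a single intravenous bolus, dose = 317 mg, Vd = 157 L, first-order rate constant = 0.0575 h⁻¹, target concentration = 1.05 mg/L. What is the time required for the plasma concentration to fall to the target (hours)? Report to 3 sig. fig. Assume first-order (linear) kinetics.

C₀ = Dose / Vd = 317.0 / 157 = 2.019 mg/L
t = ln(C₀ / C) / k = ln(2.019 / 1.05) / 0.05750
  = ln(1.923) / 0.05750 = 0.6539 / 0.05750 = 11.37 h

11.4 h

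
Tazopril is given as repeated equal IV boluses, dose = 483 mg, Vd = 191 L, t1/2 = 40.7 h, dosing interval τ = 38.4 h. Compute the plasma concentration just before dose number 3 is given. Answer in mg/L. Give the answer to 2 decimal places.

C₀ per dose = Dose / Vd = 483 / 191 = 2.529 mg/L
k = ln2 / t½ = 0.693147 / 40.7 = 0.01703 h⁻¹
Fraction remaining after one interval: r = e^(−kτ) = e^(−0.01703 × 38.4) = 0.5200
Before dose 3, 2 doses have been given (aged 1τ, 2τ).
C_trough = C₀ × (r + r²) = 2.529 × (0.5200 + 0.2704) = 1.999 mg/L

2.00 mg/L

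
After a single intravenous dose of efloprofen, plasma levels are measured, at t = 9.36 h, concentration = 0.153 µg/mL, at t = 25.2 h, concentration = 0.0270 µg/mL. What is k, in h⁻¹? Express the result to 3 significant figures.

k = ln(C₁/C₂) / (t₂ − t₁) = ln(0.153/0.0270) / (25.2 − 9.36)
  = 1.735 / 15.84 = 0.1095 h⁻¹

0.110 h⁻¹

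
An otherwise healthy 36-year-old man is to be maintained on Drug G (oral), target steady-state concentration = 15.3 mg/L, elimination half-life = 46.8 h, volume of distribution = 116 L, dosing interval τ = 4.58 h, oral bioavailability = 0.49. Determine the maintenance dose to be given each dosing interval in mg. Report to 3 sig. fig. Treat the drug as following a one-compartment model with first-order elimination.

k = ln2 / t½ = 0.693147 / 46.8 = 0.01481 h⁻¹
CL = k × Vd = 0.01481 × 116 = 1.718 L/h
At steady state, F × (Dose/τ) = Css × CL.
Dose = Css × CL × τ / F = 15.3 × 1.718 × 4.58 / 0.49 = 245.7 mg

246 mg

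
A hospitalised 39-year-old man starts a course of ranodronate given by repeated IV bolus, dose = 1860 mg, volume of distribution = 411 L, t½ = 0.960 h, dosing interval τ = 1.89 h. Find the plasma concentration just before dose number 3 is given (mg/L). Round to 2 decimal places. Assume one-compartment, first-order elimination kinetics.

1.45 mg/L

C₀ per dose = Dose / Vd = 1860 / 411 = 4.526 mg/L
k = ln2 / t½ = 0.693147 / 0.960 = 0.7220 h⁻¹
Fraction remaining after one interval: r = e^(−kτ) = e^(−0.7220 × 1.89) = 0.2555
Before dose 3, 2 doses have been given (aged 1τ, 2τ).
C_trough = C₀ × (r + r²) = 4.526 × (0.2555 + 0.06528) = 1.452 mg/L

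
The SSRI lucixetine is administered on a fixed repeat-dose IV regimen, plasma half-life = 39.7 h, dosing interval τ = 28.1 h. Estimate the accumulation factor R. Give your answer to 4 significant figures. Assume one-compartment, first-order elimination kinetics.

k = ln2 / t½ = 0.693147 / 39.7 = 0.01746 h⁻¹
e^(−kτ) = e^(−0.01746 × 28.1) = 0.6122
Accumulation ratio R = 1 / (1 − e^(−kτ)) = 1 / (1 − 0.6122) = 2.579

2.579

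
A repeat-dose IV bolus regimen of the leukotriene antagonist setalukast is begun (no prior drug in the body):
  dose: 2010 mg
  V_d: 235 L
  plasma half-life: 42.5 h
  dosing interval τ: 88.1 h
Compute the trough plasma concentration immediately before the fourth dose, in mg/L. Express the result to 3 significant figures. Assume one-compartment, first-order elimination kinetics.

2.63 mg/L

C₀ per dose = Dose / Vd = 2010 / 235 = 8.553 mg/L
k = ln2 / t½ = 0.693147 / 42.5 = 0.01631 h⁻¹
Fraction remaining after one interval: r = e^(−kτ) = e^(−0.01631 × 88.1) = 0.2377
Before dose 4, 3 doses have been given (aged 1τ, 2τ, 3τ).
C_trough = C₀ × (r + r² + … + r^3) = C₀ × r(1−r^3)/(1−r)
        = 8.553 × 0.2377 × (1 − 0.01343) / (1 − 0.2377) = 2.631 mg/L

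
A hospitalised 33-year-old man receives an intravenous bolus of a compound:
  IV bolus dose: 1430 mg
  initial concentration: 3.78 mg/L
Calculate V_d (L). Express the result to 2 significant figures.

Vd = Dose / C₀ = 1430 / 3.78 = 378.3 L

380 L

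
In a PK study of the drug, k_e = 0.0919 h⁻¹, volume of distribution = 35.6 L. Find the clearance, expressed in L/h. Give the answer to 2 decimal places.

3.27 L/h

CL = k × Vd = 0.0919 × 35.6 = 3.272 L/h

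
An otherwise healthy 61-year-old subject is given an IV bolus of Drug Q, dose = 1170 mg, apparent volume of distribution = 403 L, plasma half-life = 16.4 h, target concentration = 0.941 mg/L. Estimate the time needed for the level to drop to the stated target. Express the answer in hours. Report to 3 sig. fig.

C₀ = Dose / Vd = 1170 / 403 = 2.903 mg/L
k = ln2 / t½ = 0.693147 / 16.4 = 0.04227 h⁻¹
t = ln(C₀ / C) / k = ln(2.903 / 0.941) / 0.04227
  = ln(3.085) / 0.04227 = 1.127 / 0.04227 = 26.66 h

26.7 h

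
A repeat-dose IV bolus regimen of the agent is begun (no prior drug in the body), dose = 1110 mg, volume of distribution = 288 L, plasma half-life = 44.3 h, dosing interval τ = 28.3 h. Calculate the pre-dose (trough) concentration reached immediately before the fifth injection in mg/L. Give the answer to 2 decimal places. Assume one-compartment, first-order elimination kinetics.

C₀ per dose = Dose / Vd = 1110 / 288 = 3.854 mg/L
k = ln2 / t½ = 0.693147 / 44.3 = 0.01565 h⁻¹
Fraction remaining after one interval: r = e^(−kτ) = e^(−0.01565 × 28.3) = 0.6422
Before dose 5, 4 doses have been given (aged 1τ, 2τ, 3τ, 4τ).
C_trough = C₀ × (r + r² + … + r^4) = C₀ × r(1−r^4)/(1−r)
        = 3.854 × 0.6422 × (1 − 0.1701) / (1 − 0.6422) = 5.741 mg/L

5.74 mg/L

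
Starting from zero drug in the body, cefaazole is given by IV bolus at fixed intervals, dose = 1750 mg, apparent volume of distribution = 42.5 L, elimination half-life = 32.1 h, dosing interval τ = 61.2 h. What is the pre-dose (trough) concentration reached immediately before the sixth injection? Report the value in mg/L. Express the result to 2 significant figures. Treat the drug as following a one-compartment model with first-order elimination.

C₀ per dose = Dose / Vd = 1750 / 42.5 = 41.18 mg/L
k = ln2 / t½ = 0.693147 / 32.1 = 0.02159 h⁻¹
Fraction remaining after one interval: r = e^(−kτ) = e^(−0.02159 × 61.2) = 0.2668
Before dose 6, 5 doses have been given (aged 1τ, 2τ, 3τ, 4τ, 5τ).
C_trough = C₀ × (r + r² + … + r^5) = C₀ × r(1−r^5)/(1−r)
        = 41.18 × 0.2668 × (1 − 0.001352) / (1 − 0.2668) = 14.96 mg/L

15 mg/L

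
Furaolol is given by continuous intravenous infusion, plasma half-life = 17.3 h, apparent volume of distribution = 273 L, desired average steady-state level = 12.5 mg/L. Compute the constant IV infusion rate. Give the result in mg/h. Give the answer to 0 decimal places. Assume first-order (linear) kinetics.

137 mg/h

k = ln2 / t½ = 0.693147 / 17.3 = 0.04007 h⁻¹
CL = k × Vd = 0.04007 × 273 = 10.94 L/h
At steady state, infusion rate R₀ = Css × CL = 12.5 × 10.94 = 136.8 mg/h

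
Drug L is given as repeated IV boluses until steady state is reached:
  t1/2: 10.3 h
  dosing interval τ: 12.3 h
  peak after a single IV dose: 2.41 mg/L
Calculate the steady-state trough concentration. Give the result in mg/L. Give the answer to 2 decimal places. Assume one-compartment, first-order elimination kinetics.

k = ln2 / t½ = 0.693147 / 10.3 = 0.06730 h⁻¹
e^(−kτ) = e^(−0.06730 × 12.3) = 0.4370
Accumulation ratio R = 1 / (1 − e^(−kτ)) = 1 / (1 − 0.4370) = 1.776
Steady-state trough = C₀ × R × e^(−kτ) = 2.41 × 1.776 × 0.4370 = 1.870 mg/L

1.87 mg/L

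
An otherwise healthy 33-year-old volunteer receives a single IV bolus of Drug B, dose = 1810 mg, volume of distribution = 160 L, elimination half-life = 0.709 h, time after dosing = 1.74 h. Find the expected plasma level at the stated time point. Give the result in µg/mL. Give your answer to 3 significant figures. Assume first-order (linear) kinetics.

C₀ = Dose / Vd = 1810 / 160 = 11.31 mg/L
k = ln2 / t½ = 0.693147 / 0.709 = 0.9776 h⁻¹
C = C₀ · e^(−k·t) = 11.31 × e^(−0.9776 × 1.74)
  = 11.31 × 0.1825 = 2.064 mg/L
(2.064 mg/L = 2.064 µg/mL)

2.06 µg/mL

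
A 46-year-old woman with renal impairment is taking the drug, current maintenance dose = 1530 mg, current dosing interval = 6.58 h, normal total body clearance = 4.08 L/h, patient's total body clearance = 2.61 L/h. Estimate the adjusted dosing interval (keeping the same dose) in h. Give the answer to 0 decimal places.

10 h

To keep the same average steady-state level, dosing rate must scale with clearance.
CL ratio = 2.61 / 4.08 = 0.6397
New interval (same dose) = 6.58 / 0.6397 = 10.29 h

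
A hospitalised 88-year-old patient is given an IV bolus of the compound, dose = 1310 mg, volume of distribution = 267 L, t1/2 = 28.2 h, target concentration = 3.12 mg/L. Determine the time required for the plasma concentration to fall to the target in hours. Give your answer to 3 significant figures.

18.4 h

C₀ = Dose / Vd = 1310 / 267 = 4.906 mg/L
k = ln2 / t½ = 0.693147 / 28.2 = 0.02458 h⁻¹
t = ln(C₀ / C) / k = ln(4.906 / 3.12) / 0.02458
  = ln(1.572) / 0.02458 = 0.4523 / 0.02458 = 18.40 h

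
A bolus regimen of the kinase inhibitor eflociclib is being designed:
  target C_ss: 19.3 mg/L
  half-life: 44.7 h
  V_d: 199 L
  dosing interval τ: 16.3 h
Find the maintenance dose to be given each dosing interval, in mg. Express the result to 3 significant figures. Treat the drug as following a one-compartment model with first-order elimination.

971 mg

k = ln2 / t½ = 0.693147 / 44.7 = 0.01551 h⁻¹
CL = k × Vd = 0.01551 × 199 = 3.086 L/h
At steady state, Dose/τ = Css × CL.
Dose = Css × CL × τ = 19.3 × 3.086 × 16.3 = 970.8 mg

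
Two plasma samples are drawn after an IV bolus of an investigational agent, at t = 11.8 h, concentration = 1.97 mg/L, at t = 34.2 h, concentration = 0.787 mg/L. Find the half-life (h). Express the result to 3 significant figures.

k = ln(C₁/C₂) / (t₂ − t₁) = ln(1.97/0.787) / (34.2 − 11.8)
  = 0.9176 / 22.40 = 0.04096 h⁻¹
t½ = ln2 / k = 0.693147 / 0.04096 = 16.92 h

16.9 h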